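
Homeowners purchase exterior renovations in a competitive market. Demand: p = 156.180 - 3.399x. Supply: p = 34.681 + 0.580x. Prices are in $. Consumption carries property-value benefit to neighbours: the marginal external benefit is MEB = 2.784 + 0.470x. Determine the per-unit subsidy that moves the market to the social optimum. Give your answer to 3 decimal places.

Social marginal benefit = demand + MEB = 158.964 - 2.929x.
Set SMB = MC: 158.964 - 2.929x = 34.681 + 0.580x → x* = 35.4184.
The Pigouvian subsidy equals MEB at x*: 2.784 + 0.470×35.4184 = 19.4306.

subsidy = $19.431 per unit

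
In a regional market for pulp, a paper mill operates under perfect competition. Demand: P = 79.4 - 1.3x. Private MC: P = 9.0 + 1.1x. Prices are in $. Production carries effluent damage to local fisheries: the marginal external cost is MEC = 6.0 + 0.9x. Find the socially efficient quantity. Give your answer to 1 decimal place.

Social marginal cost = private MC + MEC = 15.0 + 2.0x.
Set SMC = demand: 15.0 + 2.0x = 79.4 - 1.3x → x* = 19.5152.

x* = 19.5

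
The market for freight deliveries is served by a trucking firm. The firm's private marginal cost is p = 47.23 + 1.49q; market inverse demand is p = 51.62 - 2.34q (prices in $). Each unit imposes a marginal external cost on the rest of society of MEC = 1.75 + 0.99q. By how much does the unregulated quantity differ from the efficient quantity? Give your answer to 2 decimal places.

0.60 units

Market equilibrium (private): 47.23 + 1.49q = 51.62 - 2.34q → q_m = 1.1462.
Social marginal cost = private MC + MEC = 48.98 + 2.48q.
Set SMC = demand: 48.98 + 2.48q = 51.62 - 2.34q → q* = 0.5477.
Gap = |1.1462 − 0.5477| = 0.5985.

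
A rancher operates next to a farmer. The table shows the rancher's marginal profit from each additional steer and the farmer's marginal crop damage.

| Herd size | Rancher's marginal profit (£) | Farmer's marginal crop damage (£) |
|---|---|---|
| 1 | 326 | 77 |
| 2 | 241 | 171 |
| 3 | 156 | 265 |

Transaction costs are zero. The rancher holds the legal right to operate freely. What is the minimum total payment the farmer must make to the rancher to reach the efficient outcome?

£156

Left alone the rancher would choose level 3 (marginal profit stays positive).
Efficient level: k* = 2 (marginal profit ≥ marginal crop damage through 2).
The farmer must at least cover the rancher's forgone profit from cutting 3→2: 156 = 156.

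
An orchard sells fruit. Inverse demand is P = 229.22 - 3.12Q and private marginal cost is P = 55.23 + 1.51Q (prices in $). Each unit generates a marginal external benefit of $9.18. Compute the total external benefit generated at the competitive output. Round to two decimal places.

Market equilibrium (private): 55.23 + 1.51Q = 229.22 - 3.12Q → Q_m = 37.5788.
Total external benefit = MEB × Q_m = 9.18 × 37.5788 = 344.9734.

$344.97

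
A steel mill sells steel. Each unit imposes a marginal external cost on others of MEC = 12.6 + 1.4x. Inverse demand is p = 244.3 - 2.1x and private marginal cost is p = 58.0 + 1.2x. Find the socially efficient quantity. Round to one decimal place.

Social marginal cost = private MC + MEC = 70.6 + 2.6x.
Set SMC = demand: 70.6 + 2.6x = 244.3 - 2.1x → x* = 36.9574.

x* = 37.0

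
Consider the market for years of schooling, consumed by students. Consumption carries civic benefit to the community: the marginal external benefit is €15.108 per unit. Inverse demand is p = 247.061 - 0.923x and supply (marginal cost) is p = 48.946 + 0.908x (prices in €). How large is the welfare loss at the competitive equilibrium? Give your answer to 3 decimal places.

DWL = €62.330

Market equilibrium (private): 48.946 + 0.908x = 247.061 - 0.923x → x_m = 108.2004.
Social marginal benefit = demand + MEB = 262.169 - 0.923x.
Set SMB = MC: 262.169 - 0.923x = 48.946 + 0.908x → x* = 116.4517.
The welfare-loss triangle has base |x_m − x*| and height MEB(x_m) (the vertical gap between SMB and MC is zero at x* and MEB at x_m).
DWL = ½ × 8.2513 × 15.1080 = 62.3303.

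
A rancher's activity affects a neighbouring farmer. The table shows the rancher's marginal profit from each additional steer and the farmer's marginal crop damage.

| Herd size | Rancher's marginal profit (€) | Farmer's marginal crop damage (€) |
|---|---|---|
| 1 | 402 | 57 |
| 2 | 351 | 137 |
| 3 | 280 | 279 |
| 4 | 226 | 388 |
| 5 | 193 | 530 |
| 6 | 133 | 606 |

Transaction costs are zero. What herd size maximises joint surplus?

Bargaining reaches the level where marginal profit last exceeds marginal crop damage.
That holds through level 3 (280 ≥ 279) but not at 4 (226 < 388).

3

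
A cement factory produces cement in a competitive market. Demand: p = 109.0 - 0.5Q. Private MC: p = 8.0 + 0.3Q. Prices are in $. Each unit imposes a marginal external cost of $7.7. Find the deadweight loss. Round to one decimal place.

Market equilibrium (private): 8.0 + 0.3Q = 109.0 - 0.5Q → Q_m = 126.2500.
Social marginal cost = private MC + MEC = 15.7 + 0.3Q.
Set SMC = demand: 15.7 + 0.3Q = 109.0 - 0.5Q → Q* = 116.6250.
The welfare-loss triangle has base |Q_m − Q*| and height MEC(Q_m) (the vertical gap between SMC and demand is zero at Q* and MEC at Q_m).
DWL = ½ × 9.6250 × 7.7000 = 37.0563.

DWL = $37.1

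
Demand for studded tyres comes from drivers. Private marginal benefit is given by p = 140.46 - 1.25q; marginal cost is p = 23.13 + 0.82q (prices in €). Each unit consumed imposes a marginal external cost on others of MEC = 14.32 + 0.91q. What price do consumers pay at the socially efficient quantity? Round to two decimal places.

Social marginal benefit = demand − MEC = 126.14 - 2.16q.
Set SMB = MC: 126.14 - 2.16q = 23.13 + 0.82q → q* = 34.5671.
Consumer price on the demand curve at q*: 140.46 − 1.25×34.5671 = 97.2511.

P = €97.25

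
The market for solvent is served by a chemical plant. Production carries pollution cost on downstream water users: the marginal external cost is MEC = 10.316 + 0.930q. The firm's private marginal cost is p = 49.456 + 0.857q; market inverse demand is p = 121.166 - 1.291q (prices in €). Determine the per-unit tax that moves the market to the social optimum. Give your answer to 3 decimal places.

Social marginal cost = private MC + MEC = 59.772 + 1.787q.
Set SMC = demand: 59.772 + 1.787q = 121.166 - 1.291q → q* = 19.9461.
The Pigouvian tax equals MEC at q*: 10.316 + 0.930×19.9461 = 28.8659.

tax = €28.866 per unit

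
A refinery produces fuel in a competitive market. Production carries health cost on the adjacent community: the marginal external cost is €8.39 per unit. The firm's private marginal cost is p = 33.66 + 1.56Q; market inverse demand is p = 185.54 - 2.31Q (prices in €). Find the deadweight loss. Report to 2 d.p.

DWL = €9.09

Market equilibrium (private): 33.66 + 1.56Q = 185.54 - 2.31Q → Q_m = 39.2455.
Social marginal cost = private MC + MEC = 42.05 + 1.56Q.
Set SMC = demand: 42.05 + 1.56Q = 185.54 - 2.31Q → Q* = 37.0775.
The welfare-loss triangle has base |Q_m − Q*| and height MEC(Q_m) (the vertical gap between SMC and demand is zero at Q* and MEC at Q_m).
DWL = ½ × 2.1680 × 8.3900 = 9.0948.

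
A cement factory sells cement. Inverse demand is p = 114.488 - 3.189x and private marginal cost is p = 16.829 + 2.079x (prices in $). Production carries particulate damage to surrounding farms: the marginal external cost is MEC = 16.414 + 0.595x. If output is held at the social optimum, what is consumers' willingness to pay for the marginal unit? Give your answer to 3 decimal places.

Social marginal cost = private MC + MEC = 33.243 + 2.674x.
Set SMC = demand: 33.243 + 2.674x = 114.488 - 3.189x → x* = 13.8572.
Consumer price on the demand curve at x*: 114.488 − 3.189×13.8572 = 70.2974.

P = $70.297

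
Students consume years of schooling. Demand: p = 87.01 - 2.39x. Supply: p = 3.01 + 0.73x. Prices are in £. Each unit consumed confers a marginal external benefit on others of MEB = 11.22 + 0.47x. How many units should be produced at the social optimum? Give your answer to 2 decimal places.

Social marginal benefit = demand + MEB = 98.23 - 1.92x.
Set SMB = MC: 98.23 - 1.92x = 3.01 + 0.73x → x* = 35.9321.

x* = 35.93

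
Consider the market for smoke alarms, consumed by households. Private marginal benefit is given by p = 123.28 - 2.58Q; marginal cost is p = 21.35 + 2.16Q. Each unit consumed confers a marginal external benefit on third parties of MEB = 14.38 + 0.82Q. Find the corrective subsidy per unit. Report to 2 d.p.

Social marginal benefit = demand + MEB = 137.66 - 1.76Q.
Set SMB = MC: 137.66 - 1.76Q = 21.35 + 2.16Q → Q* = 29.6709.
The Pigouvian subsidy equals MEB at Q*: 14.38 + 0.82×29.6709 = 38.7101.

subsidy = 38.71 per unit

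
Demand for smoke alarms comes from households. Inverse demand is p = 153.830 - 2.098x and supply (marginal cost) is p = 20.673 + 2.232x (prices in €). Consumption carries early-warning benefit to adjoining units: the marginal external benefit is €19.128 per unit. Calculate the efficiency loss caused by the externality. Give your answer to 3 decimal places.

DWL = €42.249

Market equilibrium (private): 20.673 + 2.232x = 153.830 - 2.098x → x_m = 30.7522.
Social marginal benefit = demand + MEB = 172.958 - 2.098x.
Set SMB = MC: 172.958 - 2.098x = 20.673 + 2.232x → x* = 35.1697.
The loss is the area between SMB and MC from x* to x_m; with linear curves that's a triangle of height MEB(x_m).
DWL = ½ × 4.4175 × 19.1280 = 42.2490.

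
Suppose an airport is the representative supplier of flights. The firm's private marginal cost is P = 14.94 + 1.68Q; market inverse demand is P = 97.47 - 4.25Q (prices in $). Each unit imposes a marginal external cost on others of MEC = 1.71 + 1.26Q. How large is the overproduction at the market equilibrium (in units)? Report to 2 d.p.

2.68 units

Market equilibrium (private): 14.94 + 1.68Q = 97.47 - 4.25Q → Q_m = 13.9174.
Social marginal cost = private MC + MEC = 16.65 + 2.94Q.
Set SMC = demand: 16.65 + 2.94Q = 97.47 - 4.25Q → Q* = 11.2406.
Gap = |13.9174 − 11.2406| = 2.6768.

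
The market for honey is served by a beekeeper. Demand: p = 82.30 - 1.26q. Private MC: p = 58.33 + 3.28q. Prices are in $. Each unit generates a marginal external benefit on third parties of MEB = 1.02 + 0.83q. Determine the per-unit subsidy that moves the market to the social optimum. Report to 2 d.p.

Social marginal cost = private MC − MEB = 57.31 + 2.45q.
Set SMC = demand: 57.31 + 2.45q = 82.30 - 1.26q → q* = 6.7358.
The Pigouvian subsidy equals MEB at q*: 1.02 + 0.83×6.7358 = 6.6107.

subsidy = $6.61 per unit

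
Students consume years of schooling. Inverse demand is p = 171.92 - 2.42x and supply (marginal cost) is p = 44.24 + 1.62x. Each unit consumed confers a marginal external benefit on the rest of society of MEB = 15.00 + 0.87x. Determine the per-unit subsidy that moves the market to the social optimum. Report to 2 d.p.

subsidy = 54.16 per unit

Social marginal benefit = demand + MEB = 186.92 - 1.55x.
Set SMB = MC: 186.92 - 1.55x = 44.24 + 1.62x → x* = 45.0095.
The Pigouvian subsidy equals MEB at x*: 15.00 + 0.87×45.0095 = 54.1583.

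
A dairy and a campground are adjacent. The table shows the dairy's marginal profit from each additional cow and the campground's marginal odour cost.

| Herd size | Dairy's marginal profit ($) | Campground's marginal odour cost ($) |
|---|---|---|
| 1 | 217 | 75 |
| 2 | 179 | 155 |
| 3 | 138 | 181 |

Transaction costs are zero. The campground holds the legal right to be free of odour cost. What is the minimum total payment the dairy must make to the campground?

$230

Efficient level: marginal profit ≥ marginal odour cost through level 2, so k* = 2.
With the campground holding the right, the dairy must at least compensate total damage at k*: 75 + 155 = 230.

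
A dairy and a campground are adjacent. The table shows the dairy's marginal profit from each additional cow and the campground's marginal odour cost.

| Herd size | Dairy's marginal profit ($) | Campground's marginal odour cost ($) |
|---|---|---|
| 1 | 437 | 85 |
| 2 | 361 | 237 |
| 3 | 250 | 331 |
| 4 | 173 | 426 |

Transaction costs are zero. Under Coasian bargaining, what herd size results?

2

Bargaining reaches the level where marginal profit last exceeds marginal odour cost.
That holds through level 2 (361 ≥ 237) but not at 3 (250 < 331).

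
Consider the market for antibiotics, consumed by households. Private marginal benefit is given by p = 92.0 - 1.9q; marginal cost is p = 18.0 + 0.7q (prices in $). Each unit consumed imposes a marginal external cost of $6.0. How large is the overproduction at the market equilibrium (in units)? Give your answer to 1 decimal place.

2.3 units

Market equilibrium (private): 18.0 + 0.7q = 92.0 - 1.9q → q_m = 28.4615.
Social marginal benefit = demand − MEC = 86.0 - 1.9q.
Set SMB = MC: 86.0 - 1.9q = 18.0 + 0.7q → q* = 26.1538.
Gap = |28.4615 − 26.1538| = 2.3077.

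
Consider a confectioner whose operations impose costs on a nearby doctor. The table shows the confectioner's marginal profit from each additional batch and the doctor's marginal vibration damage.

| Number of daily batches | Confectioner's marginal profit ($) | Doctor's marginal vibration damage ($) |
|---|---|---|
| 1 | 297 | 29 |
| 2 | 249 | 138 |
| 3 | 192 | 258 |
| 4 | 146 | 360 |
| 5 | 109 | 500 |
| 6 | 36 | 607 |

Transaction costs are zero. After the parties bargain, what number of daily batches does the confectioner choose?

2

Bargaining reaches the level where marginal profit last exceeds marginal vibration damage.
That holds through level 2 (249 ≥ 138) but not at 3 (192 < 258).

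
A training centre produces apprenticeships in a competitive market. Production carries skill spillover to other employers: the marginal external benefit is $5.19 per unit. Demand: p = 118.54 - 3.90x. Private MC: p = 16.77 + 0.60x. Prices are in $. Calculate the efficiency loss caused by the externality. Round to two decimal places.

DWL = $2.99

Market equilibrium (private): 16.77 + 0.60x = 118.54 - 3.90x → x_m = 22.6156.
Social marginal cost = private MC − MEB = 11.58 + 0.60x.
Set SMC = demand: 11.58 + 0.60x = 118.54 - 3.90x → x* = 23.7689.
The loss is the area between SMC and demand from x* to x_m; with linear curves that's a triangle of height MEB(x_m).
DWL = ½ × 1.1533 × 5.1900 = 2.9928.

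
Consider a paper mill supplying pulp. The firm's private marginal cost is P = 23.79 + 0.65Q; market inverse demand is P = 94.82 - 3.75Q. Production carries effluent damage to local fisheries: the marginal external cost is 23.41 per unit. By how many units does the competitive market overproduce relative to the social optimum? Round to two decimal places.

Market equilibrium (private): 23.79 + 0.65Q = 94.82 - 3.75Q → Q_m = 16.1432.
Social marginal cost = private MC + MEC = 47.20 + 0.65Q.
Set SMC = demand: 47.20 + 0.65Q = 94.82 - 3.75Q → Q* = 10.8227.
Gap = |16.1432 − 10.8227| = 5.3205.

5.32 units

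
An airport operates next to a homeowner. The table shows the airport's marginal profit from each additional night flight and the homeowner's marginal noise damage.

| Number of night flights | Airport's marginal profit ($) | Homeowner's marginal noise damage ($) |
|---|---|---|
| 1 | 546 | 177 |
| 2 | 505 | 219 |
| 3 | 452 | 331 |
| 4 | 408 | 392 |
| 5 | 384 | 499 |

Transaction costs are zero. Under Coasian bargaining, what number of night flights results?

4

Bargaining reaches the level where marginal profit last exceeds marginal noise damage.
That holds through level 4 (408 ≥ 392) but not at 5 (384 < 499).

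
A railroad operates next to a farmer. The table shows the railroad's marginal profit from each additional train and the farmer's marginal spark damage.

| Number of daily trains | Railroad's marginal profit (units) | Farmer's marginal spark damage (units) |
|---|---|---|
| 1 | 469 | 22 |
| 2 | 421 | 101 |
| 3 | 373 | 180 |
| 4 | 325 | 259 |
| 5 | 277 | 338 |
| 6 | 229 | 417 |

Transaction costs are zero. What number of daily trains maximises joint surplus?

4

Bargaining reaches the level where marginal profit last exceeds marginal spark damage.
That holds through level 4 (325 ≥ 259) but not at 5 (277 < 338).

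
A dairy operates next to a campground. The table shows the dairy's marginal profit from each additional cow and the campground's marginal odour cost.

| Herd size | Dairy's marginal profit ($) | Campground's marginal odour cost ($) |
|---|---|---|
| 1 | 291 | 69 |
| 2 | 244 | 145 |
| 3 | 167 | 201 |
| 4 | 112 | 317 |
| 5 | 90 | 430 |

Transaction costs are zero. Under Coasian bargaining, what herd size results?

2

Bargaining reaches the level where marginal profit last exceeds marginal odour cost.
That holds through level 2 (244 ≥ 145) but not at 3 (167 < 201).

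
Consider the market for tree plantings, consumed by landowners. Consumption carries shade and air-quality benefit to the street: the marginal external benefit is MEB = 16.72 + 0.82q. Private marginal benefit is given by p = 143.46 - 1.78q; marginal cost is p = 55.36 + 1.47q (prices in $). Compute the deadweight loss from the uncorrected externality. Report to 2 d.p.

Market equilibrium (private): 55.36 + 1.47q = 143.46 - 1.78q → q_m = 27.1077.
Social marginal benefit = demand + MEB = 160.18 - 0.96q.
Set SMB = MC: 160.18 - 0.96q = 55.36 + 1.47q → q* = 43.1358.
The welfare-loss triangle has base |q_m − q*| and height MEB(q_m) (the vertical gap between SMB and MC is zero at q* and MEB at q_m).
DWL = ½ × 16.0281 × 38.9483 = 312.1336.

DWL = $312.13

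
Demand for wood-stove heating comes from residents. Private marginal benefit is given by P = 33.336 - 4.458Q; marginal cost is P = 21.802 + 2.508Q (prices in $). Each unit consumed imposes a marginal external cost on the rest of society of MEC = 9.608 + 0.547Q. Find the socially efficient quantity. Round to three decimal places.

Social marginal benefit = demand − MEC = 23.728 - 5.005Q.
Set SMB = MC: 23.728 - 5.005Q = 21.802 + 2.508Q → Q* = 0.2564.

Q* = 0.256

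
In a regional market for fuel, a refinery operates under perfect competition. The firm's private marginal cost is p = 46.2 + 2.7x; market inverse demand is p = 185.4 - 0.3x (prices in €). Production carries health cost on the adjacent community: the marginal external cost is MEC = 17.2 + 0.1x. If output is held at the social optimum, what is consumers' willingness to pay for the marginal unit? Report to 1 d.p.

Social marginal cost = private MC + MEC = 63.4 + 2.8x.
Set SMC = demand: 63.4 + 2.8x = 185.4 - 0.3x → x* = 39.3548.
Consumer price on the demand curve at x*: 185.4 − 0.3×39.3548 = 173.5936.

P = €173.6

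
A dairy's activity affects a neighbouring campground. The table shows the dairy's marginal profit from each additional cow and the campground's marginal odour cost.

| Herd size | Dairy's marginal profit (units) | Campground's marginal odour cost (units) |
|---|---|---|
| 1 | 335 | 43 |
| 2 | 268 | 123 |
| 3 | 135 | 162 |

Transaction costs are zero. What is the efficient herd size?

2

Bargaining reaches the level where marginal profit last exceeds marginal odour cost.
That holds through level 2 (268 ≥ 123) but not at 3 (135 < 162).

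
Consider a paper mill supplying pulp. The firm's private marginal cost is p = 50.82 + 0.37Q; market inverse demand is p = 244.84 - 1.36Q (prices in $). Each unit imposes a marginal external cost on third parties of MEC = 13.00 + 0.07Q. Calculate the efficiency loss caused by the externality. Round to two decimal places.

DWL = $120.76

Market equilibrium (private): 50.82 + 0.37Q = 244.84 - 1.36Q → Q_m = 112.1503.
Social marginal cost = private MC + MEC = 63.82 + 0.44Q.
Set SMC = demand: 63.82 + 0.44Q = 244.84 - 1.36Q → Q* = 100.5667.
Height of the DWL triangle at Q_m is SMC(Q_m) − demand(Q_m) = MEC(Q_m) = 20.8505.
DWL = ½ × 11.5836 × 20.8505 = 120.7619.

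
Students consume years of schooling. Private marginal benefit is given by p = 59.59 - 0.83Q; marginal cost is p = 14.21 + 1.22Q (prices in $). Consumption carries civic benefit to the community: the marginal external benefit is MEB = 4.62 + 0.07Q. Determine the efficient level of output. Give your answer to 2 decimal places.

Q* = 25.25

Social marginal benefit = demand + MEB = 64.21 - 0.76Q.
Set SMB = MC: 64.21 - 0.76Q = 14.21 + 1.22Q → Q* = 25.2525.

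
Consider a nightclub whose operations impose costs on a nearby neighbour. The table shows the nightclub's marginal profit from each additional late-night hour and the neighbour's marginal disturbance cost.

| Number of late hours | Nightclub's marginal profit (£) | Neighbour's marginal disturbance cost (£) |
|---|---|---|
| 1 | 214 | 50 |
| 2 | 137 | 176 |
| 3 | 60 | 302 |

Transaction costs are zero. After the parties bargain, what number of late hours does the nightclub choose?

1

Bargaining reaches the level where marginal profit last exceeds marginal disturbance cost.
That holds through level 1 (214 ≥ 50) but not at 2 (137 < 176).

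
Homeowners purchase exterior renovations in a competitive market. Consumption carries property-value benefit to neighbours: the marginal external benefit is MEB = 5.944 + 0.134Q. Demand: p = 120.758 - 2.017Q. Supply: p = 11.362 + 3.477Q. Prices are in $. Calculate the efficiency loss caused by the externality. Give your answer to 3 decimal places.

DWL = $6.919

Market equilibrium (private): 11.362 + 3.477Q = 120.758 - 2.017Q → Q_m = 19.9119.
Social marginal benefit = demand + MEB = 126.702 - 1.883Q.
Set SMB = MC: 126.702 - 1.883Q = 11.362 + 3.477Q → Q* = 21.5187.
The welfare-loss triangle has base |Q_m − Q*| and height MEB(Q_m) (the vertical gap between SMB and MC is zero at Q* and MEB at Q_m).
DWL = ½ × 1.6068 × 8.6122 = 6.9190.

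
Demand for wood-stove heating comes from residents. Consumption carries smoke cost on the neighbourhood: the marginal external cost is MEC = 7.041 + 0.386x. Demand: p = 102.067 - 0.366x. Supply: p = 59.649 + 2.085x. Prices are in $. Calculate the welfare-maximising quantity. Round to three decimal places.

Social marginal benefit = demand − MEC = 95.026 - 0.752x.
Set SMB = MC: 95.026 - 0.752x = 59.649 + 2.085x → x* = 12.4699.

x* = 12.470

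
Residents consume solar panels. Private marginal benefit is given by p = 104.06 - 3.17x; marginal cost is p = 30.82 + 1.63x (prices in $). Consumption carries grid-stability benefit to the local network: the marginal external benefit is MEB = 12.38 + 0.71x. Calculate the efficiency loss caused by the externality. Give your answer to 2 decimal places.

Market equilibrium (private): 30.82 + 1.63x = 104.06 - 3.17x → x_m = 15.2583.
Social marginal benefit = demand + MEB = 116.44 - 2.46x.
Set SMB = MC: 116.44 - 2.46x = 30.82 + 1.63x → x* = 20.9340.
The loss is the area between SMB and MC from x* to x_m; with linear curves that's a triangle of height MEB(x_m).
DWL = ½ × 5.6757 × 23.2134 = 65.8761.

DWL = $65.88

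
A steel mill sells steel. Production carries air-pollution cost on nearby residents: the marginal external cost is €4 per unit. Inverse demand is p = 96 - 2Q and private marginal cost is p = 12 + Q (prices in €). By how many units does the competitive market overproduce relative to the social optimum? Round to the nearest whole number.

1 units

Market equilibrium (private): 12 + Q = 96 - 2Q → Q_m = 28.0000.
Social marginal cost = private MC + MEC = 16 + Q.
Set SMC = demand: 16 + Q = 96 - 2Q → Q* = 26.6667.
Gap = |28.0000 − 26.6667| = 1.3333.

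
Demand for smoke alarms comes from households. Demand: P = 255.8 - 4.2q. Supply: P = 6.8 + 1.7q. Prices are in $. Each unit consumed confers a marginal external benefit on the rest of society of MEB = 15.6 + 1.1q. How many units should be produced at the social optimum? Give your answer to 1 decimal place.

Social marginal benefit = demand + MEB = 271.4 - 3.1q.
Set SMB = MC: 271.4 - 3.1q = 6.8 + 1.7q → q* = 55.1250.

q* = 55.1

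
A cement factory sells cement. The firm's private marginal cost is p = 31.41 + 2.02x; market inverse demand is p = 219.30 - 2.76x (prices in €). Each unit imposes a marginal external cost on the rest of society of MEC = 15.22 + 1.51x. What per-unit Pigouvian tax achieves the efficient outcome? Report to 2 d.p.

Social marginal cost = private MC + MEC = 46.63 + 3.53x.
Set SMC = demand: 46.63 + 3.53x = 219.30 - 2.76x → x* = 27.4515.
The Pigouvian tax equals MEC at x*: 15.22 + 1.51×27.4515 = 56.6718.

tax = €56.67 per unit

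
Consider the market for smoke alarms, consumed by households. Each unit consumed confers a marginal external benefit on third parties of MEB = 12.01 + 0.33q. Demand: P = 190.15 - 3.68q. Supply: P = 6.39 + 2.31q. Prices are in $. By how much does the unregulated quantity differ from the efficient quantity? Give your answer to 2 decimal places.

3.91 units

Market equilibrium (private): 6.39 + 2.31q = 190.15 - 3.68q → q_m = 30.6778.
Social marginal benefit = demand + MEB = 202.16 - 3.35q.
Set SMB = MC: 202.16 - 3.35q = 6.39 + 2.31q → q* = 34.5883.
Gap = |30.6778 − 34.5883| = 3.9105.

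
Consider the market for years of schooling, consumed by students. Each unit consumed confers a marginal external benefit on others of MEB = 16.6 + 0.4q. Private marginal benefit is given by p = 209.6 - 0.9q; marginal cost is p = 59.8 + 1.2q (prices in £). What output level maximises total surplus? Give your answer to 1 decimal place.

Social marginal benefit = demand + MEB = 226.2 - 0.5q.
Set SMB = MC: 226.2 - 0.5q = 59.8 + 1.2q → q* = 97.8824.

q* = 97.9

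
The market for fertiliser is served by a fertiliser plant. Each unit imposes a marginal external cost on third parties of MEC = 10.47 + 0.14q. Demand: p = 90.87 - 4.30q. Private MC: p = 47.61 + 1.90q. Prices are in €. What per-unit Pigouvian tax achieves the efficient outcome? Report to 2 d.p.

Social marginal cost = private MC + MEC = 58.08 + 2.04q.
Set SMC = demand: 58.08 + 2.04q = 90.87 - 4.30q → q* = 5.1719.
The Pigouvian tax equals MEC at q*: 10.47 + 0.14×5.1719 = 11.1941.

tax = €11.19 per unit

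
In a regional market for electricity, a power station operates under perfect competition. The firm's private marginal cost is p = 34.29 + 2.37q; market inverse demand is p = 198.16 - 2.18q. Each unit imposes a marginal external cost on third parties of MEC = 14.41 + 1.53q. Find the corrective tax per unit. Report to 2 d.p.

tax = 52.02 per unit

Social marginal cost = private MC + MEC = 48.70 + 3.90q.
Set SMC = demand: 48.70 + 3.90q = 198.16 - 2.18q → q* = 24.5822.
The Pigouvian tax equals MEC at q*: 14.41 + 1.53×24.5822 = 52.0208.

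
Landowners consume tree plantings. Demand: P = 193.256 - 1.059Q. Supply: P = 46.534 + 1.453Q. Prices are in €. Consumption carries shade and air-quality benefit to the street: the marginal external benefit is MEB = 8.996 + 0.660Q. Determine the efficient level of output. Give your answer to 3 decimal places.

Social marginal benefit = demand + MEB = 202.252 - 0.399Q.
Set SMB = MC: 202.252 - 0.399Q = 46.534 + 1.453Q → Q* = 84.0810.

Q* = 84.081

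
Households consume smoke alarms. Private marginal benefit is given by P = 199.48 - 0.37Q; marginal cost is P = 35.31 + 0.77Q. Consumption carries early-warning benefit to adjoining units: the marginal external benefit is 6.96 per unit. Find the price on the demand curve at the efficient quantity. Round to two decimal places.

Social marginal benefit = demand + MEB = 206.44 - 0.37Q.
Set SMB = MC: 206.44 - 0.37Q = 35.31 + 0.77Q → Q* = 150.1140.
Consumer price on the demand curve at Q*: 199.48 − 0.37×150.1140 = 143.9378.

P = 143.94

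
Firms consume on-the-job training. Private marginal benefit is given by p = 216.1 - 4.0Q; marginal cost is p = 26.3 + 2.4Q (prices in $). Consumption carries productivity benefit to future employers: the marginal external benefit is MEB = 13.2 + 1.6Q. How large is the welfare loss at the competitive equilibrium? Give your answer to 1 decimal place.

DWL = $383.2

Market equilibrium (private): 26.3 + 2.4Q = 216.1 - 4.0Q → Q_m = 29.6563.
Social marginal benefit = demand + MEB = 229.3 - 2.4Q.
Set SMB = MC: 229.3 - 2.4Q = 26.3 + 2.4Q → Q* = 42.2917.
Height of the DWL triangle at Q_m is SMB(Q_m) − MC(Q_m) = MEB(Q_m) = 60.6500.
DWL = ½ × 12.6354 × 60.6500 = 383.1685.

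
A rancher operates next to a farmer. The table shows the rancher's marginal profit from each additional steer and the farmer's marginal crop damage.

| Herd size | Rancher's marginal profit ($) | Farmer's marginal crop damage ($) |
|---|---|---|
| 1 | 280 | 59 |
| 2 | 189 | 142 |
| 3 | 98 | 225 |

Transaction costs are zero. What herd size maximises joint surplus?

2

Bargaining reaches the level where marginal profit last exceeds marginal crop damage.
That holds through level 2 (189 ≥ 142) but not at 3 (98 < 225).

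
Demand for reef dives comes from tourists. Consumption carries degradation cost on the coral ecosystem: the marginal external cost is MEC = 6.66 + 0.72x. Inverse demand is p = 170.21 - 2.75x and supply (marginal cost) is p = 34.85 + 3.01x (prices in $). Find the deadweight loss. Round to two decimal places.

DWL = $42.90

Market equilibrium (private): 34.85 + 3.01x = 170.21 - 2.75x → x_m = 23.5000.
Social marginal benefit = demand − MEC = 163.55 - 3.47x.
Set SMB = MC: 163.55 - 3.47x = 34.85 + 3.01x → x* = 19.8611.
The loss is the area between SMB and MC from x* to x_m; with linear curves that's a triangle of height MEC(x_m).
DWL = ½ × 3.6389 × 23.5800 = 42.9026.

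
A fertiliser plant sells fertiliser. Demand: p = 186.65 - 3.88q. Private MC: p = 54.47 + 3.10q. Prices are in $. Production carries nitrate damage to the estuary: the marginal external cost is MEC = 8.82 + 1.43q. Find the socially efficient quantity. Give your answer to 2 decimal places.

Social marginal cost = private MC + MEC = 63.29 + 4.53q.
Set SMC = demand: 63.29 + 4.53q = 186.65 - 3.88q → q* = 14.6683.

q* = 14.67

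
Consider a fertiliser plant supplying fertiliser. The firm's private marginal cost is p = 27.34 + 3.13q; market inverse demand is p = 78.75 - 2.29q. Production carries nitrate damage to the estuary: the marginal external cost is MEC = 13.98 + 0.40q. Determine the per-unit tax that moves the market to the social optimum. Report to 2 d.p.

Social marginal cost = private MC + MEC = 41.32 + 3.53q.
Set SMC = demand: 41.32 + 3.53q = 78.75 - 2.29q → q* = 6.4313.
The Pigouvian tax equals MEC at q*: 13.98 + 0.40×6.4313 = 16.5525.

tax = 16.55 per unit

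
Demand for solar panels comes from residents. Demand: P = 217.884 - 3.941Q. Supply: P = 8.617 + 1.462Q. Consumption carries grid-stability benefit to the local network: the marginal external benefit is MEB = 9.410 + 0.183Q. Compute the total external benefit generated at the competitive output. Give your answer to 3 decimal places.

501.727

Market equilibrium (private): 8.617 + 1.462Q = 217.884 - 3.941Q → Q_m = 38.7316.
Total external benefit = ∫₀^{Q_m} (9.410 + 0.183Q) dQ = 9.410×38.7316 + ½×0.183×38.7316² = 501.7269.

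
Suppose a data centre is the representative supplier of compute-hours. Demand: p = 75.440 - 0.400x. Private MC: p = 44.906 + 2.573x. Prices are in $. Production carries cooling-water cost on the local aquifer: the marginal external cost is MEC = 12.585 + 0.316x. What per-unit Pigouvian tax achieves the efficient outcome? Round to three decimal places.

tax = $14.310 per unit

Social marginal cost = private MC + MEC = 57.491 + 2.889x.
Set SMC = demand: 57.491 + 2.889x = 75.440 - 0.400x → x* = 5.4573.
The Pigouvian tax equals MEC at x*: 12.585 + 0.316×5.4573 = 14.3095.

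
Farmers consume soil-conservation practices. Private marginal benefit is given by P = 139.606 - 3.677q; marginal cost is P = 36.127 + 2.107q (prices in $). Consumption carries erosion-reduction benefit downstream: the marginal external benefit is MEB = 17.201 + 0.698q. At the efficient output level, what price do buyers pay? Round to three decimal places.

Social marginal benefit = demand + MEB = 156.807 - 2.979q.
Set SMB = MC: 156.807 - 2.979q = 36.127 + 2.107q → q* = 23.7279.
Consumer price on the demand curve at q*: 139.606 − 3.677×23.7279 = 52.3585.

P = $52.359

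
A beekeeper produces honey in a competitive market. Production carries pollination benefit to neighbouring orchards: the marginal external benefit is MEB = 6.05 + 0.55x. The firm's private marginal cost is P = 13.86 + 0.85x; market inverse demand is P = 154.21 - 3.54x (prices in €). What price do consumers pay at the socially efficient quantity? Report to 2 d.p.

Social marginal cost = private MC − MEB = 7.81 + 0.30x.
Set SMC = demand: 7.81 + 0.30x = 154.21 - 3.54x → x* = 38.1250.
Consumer price on the demand curve at x*: 154.21 − 3.54×38.1250 = 19.2475.

P = €19.25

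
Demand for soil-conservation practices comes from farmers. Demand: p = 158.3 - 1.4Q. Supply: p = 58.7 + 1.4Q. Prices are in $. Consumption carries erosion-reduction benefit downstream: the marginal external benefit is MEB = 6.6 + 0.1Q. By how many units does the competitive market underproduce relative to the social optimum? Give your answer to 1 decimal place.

Market equilibrium (private): 58.7 + 1.4Q = 158.3 - 1.4Q → Q_m = 35.5714.
Social marginal benefit = demand + MEB = 164.9 - 1.3Q.
Set SMB = MC: 164.9 - 1.3Q = 58.7 + 1.4Q → Q* = 39.3333.
Gap = |35.5714 − 39.3333| = 3.7619.

3.8 units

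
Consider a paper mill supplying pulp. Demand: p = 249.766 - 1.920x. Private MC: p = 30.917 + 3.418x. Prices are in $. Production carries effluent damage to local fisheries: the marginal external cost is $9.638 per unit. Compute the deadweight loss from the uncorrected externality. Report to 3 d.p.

Market equilibrium (private): 30.917 + 3.418x = 249.766 - 1.920x → x_m = 40.9983.
Social marginal cost = private MC + MEC = 40.555 + 3.418x.
Set SMC = demand: 40.555 + 3.418x = 249.766 - 1.920x → x* = 39.1928.
Between x* and x_m the wedge SMC − demand runs linearly from 0 to MEC(x_m), so the loss is a triangle.
DWL = ½ × 1.8055 × 9.6380 = 8.7007.

DWL = $8.701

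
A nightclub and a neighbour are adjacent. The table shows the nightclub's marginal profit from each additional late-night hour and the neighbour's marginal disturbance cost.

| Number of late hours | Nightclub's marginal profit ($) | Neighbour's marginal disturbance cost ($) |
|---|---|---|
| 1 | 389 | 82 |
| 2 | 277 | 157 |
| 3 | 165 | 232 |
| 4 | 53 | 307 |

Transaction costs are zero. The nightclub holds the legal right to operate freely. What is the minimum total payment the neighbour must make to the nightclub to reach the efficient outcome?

Left alone the nightclub would choose level 4 (marginal profit stays positive).
Efficient level: k* = 2 (marginal profit ≥ marginal disturbance cost through 2).
The neighbour must at least cover the nightclub's forgone profit from cutting 4→2: 165 + 53 = 218.

$218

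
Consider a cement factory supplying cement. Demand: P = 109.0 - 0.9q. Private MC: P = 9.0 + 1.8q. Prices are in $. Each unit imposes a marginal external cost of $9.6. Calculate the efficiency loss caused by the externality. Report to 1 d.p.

DWL = $17.1

Market equilibrium (private): 9.0 + 1.8q = 109.0 - 0.9q → q_m = 37.0370.
Social marginal cost = private MC + MEC = 18.6 + 1.8q.
Set SMC = demand: 18.6 + 1.8q = 109.0 - 0.9q → q* = 33.4815.
Height of the DWL triangle at q_m is SMC(q_m) − demand(q_m) = MEC(q_m) = 9.6000.
DWL = ½ × 3.5555 × 9.6000 = 17.0664.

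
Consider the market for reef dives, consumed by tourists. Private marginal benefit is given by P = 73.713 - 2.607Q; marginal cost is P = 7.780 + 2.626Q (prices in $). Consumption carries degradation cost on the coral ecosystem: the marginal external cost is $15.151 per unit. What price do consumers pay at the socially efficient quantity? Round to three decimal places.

P = $48.414

Social marginal benefit = demand − MEC = 58.562 - 2.607Q.
Set SMB = MC: 58.562 - 2.607Q = 7.780 + 2.626Q → Q* = 9.7042.
Consumer price on the demand curve at Q*: 73.713 − 2.607×9.7042 = 48.4142.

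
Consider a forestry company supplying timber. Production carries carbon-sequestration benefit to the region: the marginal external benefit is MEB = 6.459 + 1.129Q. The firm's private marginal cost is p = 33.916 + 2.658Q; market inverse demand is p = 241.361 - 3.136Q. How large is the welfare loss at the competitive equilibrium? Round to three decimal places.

Market equilibrium (private): 33.916 + 2.658Q = 241.361 - 3.136Q → Q_m = 35.8034.
Social marginal cost = private MC − MEB = 27.457 + 1.529Q.
Set SMC = demand: 27.457 + 1.529Q = 241.361 - 3.136Q → Q* = 45.8529.
The welfare-loss triangle has base |Q_m − Q*| and height MEB(Q_m) (the vertical gap between SMC and demand is zero at Q* and MEB at Q_m).
DWL = ½ × 10.0495 × 46.8811 = 235.5658.

DWL = 235.566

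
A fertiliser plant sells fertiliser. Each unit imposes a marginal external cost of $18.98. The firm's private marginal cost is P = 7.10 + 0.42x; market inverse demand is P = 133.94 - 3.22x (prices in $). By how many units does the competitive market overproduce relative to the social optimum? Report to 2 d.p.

Market equilibrium (private): 7.10 + 0.42x = 133.94 - 3.22x → x_m = 34.8462.
Social marginal cost = private MC + MEC = 26.08 + 0.42x.
Set SMC = demand: 26.08 + 0.42x = 133.94 - 3.22x → x* = 29.6319.
Gap = |34.8462 − 29.6319| = 5.2143.

5.21 units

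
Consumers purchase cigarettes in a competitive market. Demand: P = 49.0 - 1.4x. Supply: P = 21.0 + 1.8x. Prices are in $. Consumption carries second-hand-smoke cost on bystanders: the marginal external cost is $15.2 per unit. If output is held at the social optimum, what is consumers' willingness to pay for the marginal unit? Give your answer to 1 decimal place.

Social marginal benefit = demand − MEC = 33.8 - 1.4x.
Set SMB = MC: 33.8 - 1.4x = 21.0 + 1.8x → x* = 4.0000.
Consumer price on the demand curve at x*: 49.0 − 1.4×4.0000 = 43.4000.

P = $43.4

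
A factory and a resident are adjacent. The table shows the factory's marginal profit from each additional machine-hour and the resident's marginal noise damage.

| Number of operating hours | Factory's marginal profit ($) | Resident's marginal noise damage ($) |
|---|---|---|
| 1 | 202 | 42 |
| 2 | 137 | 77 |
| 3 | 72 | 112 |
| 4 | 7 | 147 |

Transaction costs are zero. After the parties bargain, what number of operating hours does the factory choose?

Bargaining reaches the level where marginal profit last exceeds marginal noise damage.
That holds through level 2 (137 ≥ 77) but not at 3 (72 < 112).

2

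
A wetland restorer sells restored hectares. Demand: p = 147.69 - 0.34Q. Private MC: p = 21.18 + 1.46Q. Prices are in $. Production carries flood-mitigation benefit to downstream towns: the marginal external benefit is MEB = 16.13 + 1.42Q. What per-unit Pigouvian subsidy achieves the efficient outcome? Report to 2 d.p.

subsidy = $549.15 per unit

Social marginal cost = private MC − MEB = 5.05 + 0.04Q.
Set SMC = demand: 5.05 + 0.04Q = 147.69 - 0.34Q → Q* = 375.3684.
The Pigouvian subsidy equals MEB at Q*: 16.13 + 1.42×375.3684 = 549.1531.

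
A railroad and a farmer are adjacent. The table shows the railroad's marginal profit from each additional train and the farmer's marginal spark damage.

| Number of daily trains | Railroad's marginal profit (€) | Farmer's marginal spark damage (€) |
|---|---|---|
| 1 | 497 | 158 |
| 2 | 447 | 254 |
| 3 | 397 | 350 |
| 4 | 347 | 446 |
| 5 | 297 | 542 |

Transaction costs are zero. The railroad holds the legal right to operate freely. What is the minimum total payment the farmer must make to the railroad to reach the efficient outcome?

Left alone the railroad would choose level 5 (marginal profit stays positive).
Efficient level: k* = 3 (marginal profit ≥ marginal spark damage through 3).
The farmer must at least cover the railroad's forgone profit from cutting 5→3: 347 + 297 = 644.

€644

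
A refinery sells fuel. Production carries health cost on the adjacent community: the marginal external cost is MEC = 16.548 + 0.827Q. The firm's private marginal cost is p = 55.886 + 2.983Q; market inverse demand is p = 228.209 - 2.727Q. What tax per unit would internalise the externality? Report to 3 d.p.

Social marginal cost = private MC + MEC = 72.434 + 3.810Q.
Set SMC = demand: 72.434 + 3.810Q = 228.209 - 2.727Q → Q* = 23.8297.
The Pigouvian tax equals MEC at Q*: 16.548 + 0.827×23.8297 = 36.2552.

tax = 36.255 per unit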